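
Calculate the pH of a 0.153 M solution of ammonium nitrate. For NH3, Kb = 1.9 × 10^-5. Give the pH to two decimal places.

pH = 5.05

NH4+ is the conjugate acid of the weak base NH3.
Ka = Kw/Kb = 1.0×10^-14 / 1.9 × 10^-5 = 5.26 × 10^-10
Ka = [H+]²/(0.153 − [H+]) = 5.26 × 10^-10
Neglecting [H+] in the denominator: [H+] = √(5.26 × 10^-10 × 0.153) = 8.97 × 10^-6 M
([H+]/C₀ = 0.0059% < 5%, so the approximation holds.)
pH = −log(8.97 × 10^-6) = 5.05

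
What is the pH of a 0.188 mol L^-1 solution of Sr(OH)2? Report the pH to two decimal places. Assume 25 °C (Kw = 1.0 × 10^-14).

Sr(OH)2 is a strong base (each formula unit releases 2 OH-); [OH-] = 0.376 M.
pOH = -log(0.376) = 0.42
pH = 14.00 - 0.42 = 13.58

pH = 13.58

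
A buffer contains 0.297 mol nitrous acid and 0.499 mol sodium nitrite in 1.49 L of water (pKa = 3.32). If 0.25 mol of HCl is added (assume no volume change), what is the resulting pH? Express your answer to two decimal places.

pH = 2.98

Added H+ converts NO2- to HNO2: HNO2 → 0.547 mol, NO2- → 0.249 mol.
pH = pKa + log([A⁻]/[HA]) = 3.32 + log(0.249/0.547) = 3.32 -0.342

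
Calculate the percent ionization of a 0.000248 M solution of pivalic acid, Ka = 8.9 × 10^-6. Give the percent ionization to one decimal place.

(CH3)3CCOOH ⇌ (CH3)3CCOO- + H+; let x = [H+] at equilibrium.
Ka = x²/(C₀ − x); solving the quadratic gives x = 4.27 × 10^-5 M.
Fraction ionized = 4.27 × 10^-5 / 0.000248 = 0.1722 → 17.2%

17.2%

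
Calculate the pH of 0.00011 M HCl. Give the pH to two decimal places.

HCl is a strong acid and dissociates completely, so [H+] = 0.00011 M.
pH = -log(0.00011) = 3.96

pH = 3.96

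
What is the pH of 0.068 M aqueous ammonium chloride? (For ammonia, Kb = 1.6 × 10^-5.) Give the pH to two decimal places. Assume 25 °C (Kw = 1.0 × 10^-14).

NH4+ is the conjugate acid of the weak base NH3.
Ka = Kw/Kb = 1.0×10^-14 / 1.6 × 10^-5 = 6.25 × 10^-10
Ka = [H+]²/(0.068 − [H+]) = 6.25 × 10^-10
Neglecting [H+] in the denominator: [H+] = √(6.25 × 10^-10 × 0.068) = 6.52 × 10^-6 M
pH = −log(6.52 × 10^-6) = 5.19

pH = 5.19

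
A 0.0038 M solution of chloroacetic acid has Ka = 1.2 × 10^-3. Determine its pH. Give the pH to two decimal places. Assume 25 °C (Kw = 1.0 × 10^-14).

ClCH2COOH ⇌ ClCH2COO- + H+
Let x = [H+] at equilibrium. Ka = x²/(0.0038 − x).
Here C₀/Ka ≈ 3.17, so the small-x approximation fails. Use the quadratic:
x = [−0.0012 + √(0.0012² + 1.82e-05)]/2 = 1.62 × 10^-3 M
pH = −log[H+] = −log(1.62 × 10^-3) = 2.79

pH = 2.79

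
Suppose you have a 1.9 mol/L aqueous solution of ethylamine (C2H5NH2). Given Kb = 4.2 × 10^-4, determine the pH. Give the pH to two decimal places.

pH = 12.45

C2H5NH2 + H2O ⇌ C2H5NH3+ + OH-
From the ICE table, Kb = [OH-]²/(1.9 − [OH-]) = 4.2 × 10^-4.
Assume [OH-] ≪ 1.9: [OH-] ≈ √(4.2 × 10^-4 × 1.9) = 2.82 × 10^-2 M
Check: 1.5% ionized — well under 5%, approximation valid.
pOH = −log(2.82 × 10^-2) = 1.55; pH = 14.00 − 1.55 = 12.45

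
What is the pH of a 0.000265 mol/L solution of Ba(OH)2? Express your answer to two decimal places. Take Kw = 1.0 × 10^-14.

Ba(OH)2 is a strong base (each formula unit releases 2 OH-); [OH-] = 0.00053 M.
pOH = -log(0.00053) = 3.28
pH = 14.00 - 3.28 = 10.72

pH = 10.72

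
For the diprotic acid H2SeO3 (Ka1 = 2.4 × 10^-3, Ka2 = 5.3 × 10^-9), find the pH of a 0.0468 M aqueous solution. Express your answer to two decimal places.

pH = 2.02

Ka1 ≫ Ka2, so treat the first dissociation as the only significant source of H+.
Ka1 = x²/(0.0468 − x) = 2.4 × 10^-3
Solving the quadratic: x = (−Ka1 + √(Ka1² + 4·Ka1·C₀))/2 = 9.47 × 10^-3 M
pH = −log(9.47 × 10^-3) = 2.02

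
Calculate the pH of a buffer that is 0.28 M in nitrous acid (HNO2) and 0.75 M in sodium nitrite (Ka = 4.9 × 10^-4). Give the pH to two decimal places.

pH = 3.74

pKa = −log(4.9 × 10^-4) = 3.310
Henderson–Hasselbalch: pH = pKa + log([NO2-]/[HNO2]) = 3.310 + log(0.75/0.28)
pH = 3.310 + (+0.428) = 3.74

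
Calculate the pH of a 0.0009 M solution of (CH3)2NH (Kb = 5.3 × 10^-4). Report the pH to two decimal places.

(CH3)2NH + H2O ⇌ (CH3)2NH2+ + OH-
Kb = x²/(0.0009 − x) = 5.3 × 10^-4
Here C₀/Kb ≈ 1.7, so the small-x approximation fails. Use the quadratic:
x = (−Kb + √(Kb² + 4·Kb·C₀))/2 = 4.75 × 10^-4 M
pOH = 3.32, so pH = 14.00 − pOH = 10.68

pH = 10.68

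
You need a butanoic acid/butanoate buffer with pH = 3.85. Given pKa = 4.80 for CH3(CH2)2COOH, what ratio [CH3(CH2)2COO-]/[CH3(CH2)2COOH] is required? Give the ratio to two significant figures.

ratio = 0.11

pH = pKa + log(r) ⇒ log(r) = 3.85 − 4.80 = -0.95
r = [CH3(CH2)2COO-]/[CH3(CH2)2COOH] = 10^(-0.95) = 0.112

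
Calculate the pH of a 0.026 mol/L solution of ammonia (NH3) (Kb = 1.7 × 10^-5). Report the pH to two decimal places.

pH = 10.82

NH3 + H2O ⇌ NH4+ + OH-
Kb = x²/(0.026 − x) = 1.7 × 10^-5
Assume x ≪ 0.026: x ≈ √(1.7 × 10^-5 × 0.026) = 6.65 × 10^-4 M
Check: 2.6% ionized — well under 5%, approximation valid.
pOH = 3.18, so pH = 14.00 − pOH = 10.82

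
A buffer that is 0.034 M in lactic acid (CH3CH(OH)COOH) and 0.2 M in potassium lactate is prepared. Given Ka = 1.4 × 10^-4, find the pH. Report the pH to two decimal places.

pKa = −log(1.4 × 10^-4) = 3.854
Henderson–Hasselbalch: pH = pKa + log([CH3CH(OH)COO-]/[CH3CH(OH)COOH]) = 3.854 + log(0.2/0.034)
pH = 3.854 + (+0.770) = 4.62

pH = 4.62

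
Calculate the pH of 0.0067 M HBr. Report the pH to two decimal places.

HBr is a strong acid and dissociates completely, so [H+] = 0.0067 M.
pH = -log(0.0067) = 2.17

pH = 2.17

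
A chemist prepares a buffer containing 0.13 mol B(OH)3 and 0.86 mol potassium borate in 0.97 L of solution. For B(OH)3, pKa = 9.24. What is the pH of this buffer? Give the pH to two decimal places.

pH = pKa + log([A⁻]/[HA]) = 9.24 + log(0.86/0.13)
pH = 9.24 + (+0.821) = 10.06

pH = 10.06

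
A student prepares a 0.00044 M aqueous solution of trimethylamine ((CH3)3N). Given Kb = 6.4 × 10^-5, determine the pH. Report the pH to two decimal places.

pH = 10.14

(CH3)3N + H2O ⇌ (CH3)3NH+ + OH-
Let x = [OH-] at equilibrium. Kb = x²/(0.00044 − x).
The 5% rule fails; solving x² + Kb·x − Kb·C₀ = 0 exactly:
x = [−6.4e-05 + √(6.4e-05² + 1.13e-07)]/2 = 1.39 × 10^-4 M
pOH = −log(1.39 × 10^-4) = 3.86; pH = 14.00 − 3.86 = 10.14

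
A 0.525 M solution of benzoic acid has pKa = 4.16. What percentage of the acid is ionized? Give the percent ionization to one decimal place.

1.1%

C6H5COOH ⇌ C6H5COO- + H+; let x = [H+] at equilibrium.
Ka = 10^(−4.16) = 6.92 × 10^-5
x ≈ √(Ka·C₀) = √(6.92 × 10^-5 × 0.525) = 6.03 × 10^-3 M
Fraction ionized = 6.03 × 10^-3 / 0.525 = 0.0115 → 1.1%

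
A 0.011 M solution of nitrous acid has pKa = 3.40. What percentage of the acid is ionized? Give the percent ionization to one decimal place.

17.3%

HNO2 ⇌ NO2- + H+; let x = [H+] at equilibrium.
Ka = 10^(−3.40) = 3.98 × 10^-4
Solve x² + 0.000398x − 4.38e-06 = 0 → x = 1.90 × 10^-3 M
% ionization = x/C₀ × 100% = 1.90 × 10^-3/0.011 × 100% = 17.3%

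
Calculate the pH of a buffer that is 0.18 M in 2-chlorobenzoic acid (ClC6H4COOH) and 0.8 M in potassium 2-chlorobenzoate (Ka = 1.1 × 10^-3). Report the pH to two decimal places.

pKa = −log(1.1 × 10^-3) = 2.959
pH = pKa + log([A⁻]/[HA]) = 2.959 + log(0.8/0.18)
pH = 2.959 + (+0.648) = 3.61

pH = 3.61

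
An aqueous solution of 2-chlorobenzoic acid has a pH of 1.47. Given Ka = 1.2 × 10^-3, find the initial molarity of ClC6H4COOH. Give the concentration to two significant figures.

[H+] = 10^(-1.47) = 3.39 × 10^-2 M = x
Ka = x²/(C₀ − x) ⇒ C₀ = x + x²/Ka
C₀ = 3.39 × 10^-2 + (3.39 × 10^-2)²/(1.2 × 10^-3) = 9.92 × 10^-1 M

C₀ = 9.9 × 10^-1 M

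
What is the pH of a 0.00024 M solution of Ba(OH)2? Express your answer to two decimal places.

Ba(OH)2 is a strong base (each formula unit releases 2 OH-); [OH-] = 0.00048 M.
pOH = -log(0.00048) = 3.32
pH = 14.00 - 3.32 = 10.68

pH = 10.68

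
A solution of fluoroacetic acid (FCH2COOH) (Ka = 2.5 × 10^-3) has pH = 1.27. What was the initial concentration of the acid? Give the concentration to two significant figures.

C₀ = 1.2 M

[H+] = 10^(-1.27) = 5.37 × 10^-2 M = x
Ka = x²/(C₀ − x) ⇒ C₀ = x + x²/Ka
C₀ = 5.37 × 10^-2 + (5.37 × 10^-2)²/(2.5 × 10^-3) = 1.21 M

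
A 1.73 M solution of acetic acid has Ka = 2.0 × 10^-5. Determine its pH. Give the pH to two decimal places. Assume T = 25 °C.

pH = 2.23

CH3COOH ⇌ CH3COO- + H+
Let x = [H+] at equilibrium. Ka = x²/(1.73 − x).
Since Ka ≪ C₀, x ≈ √(Ka·C₀) = 5.88 × 10^-3 M.
(x/C₀ = 0.34% < 5%, so the approximation holds.)
pH = −log(5.88 × 10^-3) = 2.23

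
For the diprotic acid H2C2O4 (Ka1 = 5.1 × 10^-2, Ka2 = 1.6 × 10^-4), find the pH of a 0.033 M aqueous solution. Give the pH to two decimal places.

pH = 1.64

Since Ka1 ≫ Ka2, the first ionization dominates [H+].
Ka1 = x²/(0.033 − x) = 5.1 × 10^-2
Solving the quadratic: x = (−Ka1 + √(Ka1² + 4·Ka1·C₀))/2 = 2.28 × 10^-2 M
pH = −log(2.28 × 10^-2) = 1.64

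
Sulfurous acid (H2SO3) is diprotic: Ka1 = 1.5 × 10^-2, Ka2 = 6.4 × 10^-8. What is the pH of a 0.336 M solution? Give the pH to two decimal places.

Ka1 ≫ Ka2, so treat the first dissociation as the only significant source of H+.
Ka1 = x²/(0.336 − x) = 1.5 × 10^-2
Solving the quadratic: x = (−Ka1 + √(Ka1² + 4·Ka1·C₀))/2 = 6.39 × 10^-2 M
pH = −log(6.39 × 10^-2) = 1.19

pH = 1.19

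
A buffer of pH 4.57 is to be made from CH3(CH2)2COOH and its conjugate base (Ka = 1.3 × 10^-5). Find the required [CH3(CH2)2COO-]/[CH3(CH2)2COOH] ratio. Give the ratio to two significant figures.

pKa = -log(1.3 × 10^-5) = 4.886
pH = pKa + log(r) ⇒ log(r) = 4.57 − 4.886 = -0.316
r = [CH3(CH2)2COO-]/[CH3(CH2)2COOH] = 10^(-0.316) = 0.483

ratio = 0.48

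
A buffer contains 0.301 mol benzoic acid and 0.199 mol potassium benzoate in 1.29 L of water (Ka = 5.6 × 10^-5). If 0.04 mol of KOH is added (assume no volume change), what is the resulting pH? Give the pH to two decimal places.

OH- converts C6H5COOH to C6H5COO-: C6H5COOH → 0.261 mol, C6H5COO- → 0.239 mol.
pKa = −log(5.6 × 10^-5) = 4.252
Henderson–Hasselbalch with mole ratio 0.239/0.261: pH = 4.252 + (-0.038)

pH = 4.21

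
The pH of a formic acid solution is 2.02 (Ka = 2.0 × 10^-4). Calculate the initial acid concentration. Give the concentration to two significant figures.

C₀ = 4.7 × 10^-1 M

[H+] = 10^(-2.02) = 9.55 × 10^-3 M = x
Ka = x²/(C₀ − x) ⇒ C₀ = x + x²/Ka
C₀ = 9.55 × 10^-3 + (9.55 × 10^-3)²/(2.0 × 10^-4) = 4.66 × 10^-1 M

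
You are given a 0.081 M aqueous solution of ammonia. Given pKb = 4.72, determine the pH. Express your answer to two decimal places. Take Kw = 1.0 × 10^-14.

pH = 11.09

NH3 + H2O ⇌ NH4+ + OH-
Kb = 10^(−4.72) = 1.91 × 10^-5
Let x = [OH-] at equilibrium. Kb = x²/(0.081 − x).
Neglecting x in the denominator: x = √(1.91 × 10^-5 × 0.081) = 1.24 × 10^-3 M
Check: 1.5% ionized — well under 5%, approximation valid.
pOH = −log(1.24 × 10^-3) = 2.91; pH = 14.00 − 2.91 = 11.09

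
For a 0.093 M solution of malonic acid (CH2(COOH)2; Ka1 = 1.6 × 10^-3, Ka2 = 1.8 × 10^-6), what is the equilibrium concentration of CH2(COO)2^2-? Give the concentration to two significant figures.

First ionization gives [H+] ≈ [CH2(COOH)COO-] = 1.14 × 10^-2 M.
Second step: Ka2 = [H+][CH2(COO)2^2-]/[CH2(COOH)COO-] ≈ [CH2(COO)2^2-] (since [H+] ≈ [CH2(COOH)COO-]).
So [CH2(COO)2^2-] ≈ Ka2.

1.8 × 10^-6 M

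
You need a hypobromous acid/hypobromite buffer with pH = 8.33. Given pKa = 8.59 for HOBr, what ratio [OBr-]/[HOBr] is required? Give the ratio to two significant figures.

ratio = 0.55

pH = pKa + log(r) ⇒ log(r) = 8.33 − 8.59 = -0.26
r = [OBr-]/[HOBr] = 10^(-0.26) = 0.55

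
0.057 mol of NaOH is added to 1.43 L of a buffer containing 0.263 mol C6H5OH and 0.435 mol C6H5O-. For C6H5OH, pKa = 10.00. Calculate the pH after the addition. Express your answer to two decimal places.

After neutralization: n(C6H5OH) = 0.206 mol, n(C6H5O-) = 0.492 mol.
pH = pKa + log([A⁻]/[HA]) = 10.00 + log(0.492/0.206) = 10.00 +0.378

pH = 10.38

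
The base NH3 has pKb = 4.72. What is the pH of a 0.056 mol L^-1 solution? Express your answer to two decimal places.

pH = 11.01

NH3 + H2O ⇌ NH4+ + OH-
Kb = 10^(−4.72) = 1.91 × 10^-5
From the ICE table, Kb = x²/(0.056 − x) = 1.91 × 10^-5.
Neglecting x in the denominator: x = √(1.91 × 10^-5 × 0.056) = 1.03 × 10^-3 M
pOH = −log(1.03 × 10^-3) = 2.99; pH = 14.00 − 2.99 = 11.01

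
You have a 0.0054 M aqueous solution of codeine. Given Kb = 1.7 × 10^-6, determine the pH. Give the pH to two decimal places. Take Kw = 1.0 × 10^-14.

pH = 9.98

C18H21NO3 + H2O ⇌ C18H22NO3+ + OH-
Kb = [OH-]²/(0.0054 − [OH-]) = 1.7 × 10^-6
Since Kb ≪ C₀, [OH-] ≈ √(Kb·C₀) = 9.58 × 10^-5 M.
Check: 1.8% ionized — well under 5%, approximation valid.
pOH = −log(9.58 × 10^-5) = 4.02; pH = 14.00 − 4.02 = 9.98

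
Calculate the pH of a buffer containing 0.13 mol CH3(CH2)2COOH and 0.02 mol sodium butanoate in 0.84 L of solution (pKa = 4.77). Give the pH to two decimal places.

pH = pKa + log([A⁻]/[HA]) = 4.77 + log(0.02/0.13)
pH = 4.77 + (-0.813) = 3.96

pH = 3.96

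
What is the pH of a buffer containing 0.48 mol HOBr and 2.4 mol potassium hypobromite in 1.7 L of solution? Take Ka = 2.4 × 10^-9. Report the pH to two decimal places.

pH = 9.32

pKa = −log(2.4 × 10^-9) = 8.620
Henderson–Hasselbalch: pH = pKa + log([OBr-]/[HOBr]) = 8.620 + log(2.4/0.48)
pH = 8.620 + (+0.699) = 9.32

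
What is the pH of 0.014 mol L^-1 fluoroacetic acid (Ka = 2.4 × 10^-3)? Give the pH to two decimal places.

FCH2COOH ⇌ FCH2COO- + H+
From the ICE table, Ka = [H+]²/(0.014 − [H+]) = 2.4 × 10^-3.
[H+] is not negligible relative to C₀; solve [H+]² + 0.0024·[H+] − 3.36e-05 = 0.
[H+] = [−0.0024 + √(0.0024² + 0.000134)]/2 = 4.72 × 10^-3 M
pH = −log(4.72 × 10^-3) = 2.33

pH = 2.33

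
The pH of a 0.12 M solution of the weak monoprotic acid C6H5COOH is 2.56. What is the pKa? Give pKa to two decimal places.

pKa = 4.19

[H+] = 10^(-2.56) = 2.75 × 10^-3 M
At equilibrium [HA] = 0.12 − 2.75 × 10^-3 = 1.17 × 10^-1 M
Ka = [H+][A-]/[HA] = (2.75 × 10^-3)² / 1.17 × 10^-1 = 6.46 × 10^-5
pKa = -log(6.46 × 10^-5) = 4.19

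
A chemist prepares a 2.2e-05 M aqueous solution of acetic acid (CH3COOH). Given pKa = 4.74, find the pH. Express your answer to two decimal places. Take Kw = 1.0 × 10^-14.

pH = 4.89

CH3COOH ⇌ CH3COO- + H+
Ka = 10^(−4.74) = 1.82 × 10^-5
Ka = x²/(2.2e-05 − x) = 1.82 × 10^-5
The 5% rule fails; solving x² + Ka·x − Ka·C₀ = 0 exactly:
x = [−1.82e-05 + √(1.82e-05² + 1.6e-09)]/2 = 1.29 × 10^-5 M
pH = −log[H+] = −log(1.29 × 10^-5) = 4.89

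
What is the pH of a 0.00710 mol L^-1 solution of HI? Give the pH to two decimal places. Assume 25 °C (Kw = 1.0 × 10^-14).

pH = 2.15

HI is a strong acid and dissociates completely, so [H+] = 0.00710 M.
pH = -log(0.0071) = 2.15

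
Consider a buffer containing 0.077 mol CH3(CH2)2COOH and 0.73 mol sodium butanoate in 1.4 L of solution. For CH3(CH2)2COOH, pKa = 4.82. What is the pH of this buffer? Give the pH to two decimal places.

Henderson–Hasselbalch: pH = pKa + log([CH3(CH2)2COO-]/[CH3(CH2)2COOH]) = 4.82 + log(0.73/0.077)
pH = 4.82 + (+0.977) = 5.80

pH = 5.80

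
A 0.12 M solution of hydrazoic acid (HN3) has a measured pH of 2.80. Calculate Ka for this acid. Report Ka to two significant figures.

Ka = 2.1 × 10^-5

[H+] = 10^(-2.80) = 1.58 × 10^-3 M
At equilibrium [HA] = 0.12 − 1.58 × 10^-3 = 1.18 × 10^-1 M
Ka = [H+][A-]/[HA] = (1.58 × 10^-3)² / 1.18 × 10^-1 = 2.1 × 10^-5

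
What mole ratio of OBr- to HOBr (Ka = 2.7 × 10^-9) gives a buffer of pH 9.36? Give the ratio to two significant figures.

ratio = 6.2

pKa = -log(2.7 × 10^-9) = 8.569
pH = pKa + log(r) ⇒ log(r) = 9.36 − 8.569 = +0.791
r = [OBr-]/[HOBr] = 10^(+0.791) = 6.18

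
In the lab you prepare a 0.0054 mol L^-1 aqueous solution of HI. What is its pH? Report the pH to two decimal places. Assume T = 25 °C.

HI is a strong acid and dissociates completely, so [H+] = 0.0054 M.
pH = -log(0.0054) = 2.27

pH = 2.27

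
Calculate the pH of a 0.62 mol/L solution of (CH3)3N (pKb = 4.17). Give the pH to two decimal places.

(CH3)3N + H2O ⇌ (CH3)3NH+ + OH-
Kb = 10^(−4.17) = 6.76 × 10^-5
Let x = [OH-] at equilibrium. Kb = x²/(0.62 − x).
Assume x ≪ 0.62: x ≈ √(6.76 × 10^-5 × 0.62) = 6.47 × 10^-3 M
(x/C₀ = 1% < 5%, so the approximation holds.)
pOH = 2.19, so pH = 14.00 − pOH = 11.81

pH = 11.81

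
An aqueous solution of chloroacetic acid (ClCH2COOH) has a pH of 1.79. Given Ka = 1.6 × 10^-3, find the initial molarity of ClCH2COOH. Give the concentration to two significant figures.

[H+] = 10^(-1.79) = 1.62 × 10^-2 M = x
Ka = x²/(C₀ − x) ⇒ C₀ = x + x²/Ka
C₀ = 1.62 × 10^-2 + (1.62 × 10^-2)²/(1.6 × 10^-3) = 1.80 × 10^-1 M

C₀ = 1.8 × 10^-1 M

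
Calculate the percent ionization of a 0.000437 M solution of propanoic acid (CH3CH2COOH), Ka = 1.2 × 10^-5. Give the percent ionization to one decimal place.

15.3%

CH3CH2COOH ⇌ CH3CH2COO- + H+; let x = [H+] at equilibrium.
Solve x² + 1.2e-05x − 5.24e-09 = 0 → x = 6.67 × 10^-5 M
Fraction ionized = 6.67 × 10^-5 / 0.000437 = 0.1526 → 15.3%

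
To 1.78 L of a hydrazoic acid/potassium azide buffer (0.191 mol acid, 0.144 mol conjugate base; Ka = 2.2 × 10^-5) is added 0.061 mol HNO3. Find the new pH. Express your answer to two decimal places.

After neutralization: n(HN3) = 0.252 mol, n(N3-) = 0.083 mol.
pKa = −log(2.2 × 10^-5) = 4.658
Henderson–Hasselbalch with mole ratio 0.083/0.252: pH = 4.658 + (-0.482)

pH = 4.18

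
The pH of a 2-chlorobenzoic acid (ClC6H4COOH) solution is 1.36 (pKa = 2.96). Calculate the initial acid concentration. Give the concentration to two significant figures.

C₀ = 1.8 M

[H+] = 10^(-1.36) = 4.37 × 10^-2 M = x
Ka = 10^(−2.96) = 1.10 × 10^-3
Ka = x²/(C₀ − x) ⇒ C₀ = x + x²/Ka
C₀ = 4.37 × 10^-2 + (4.37 × 10^-2)²/(1.10 × 10^-3) = 1.78 M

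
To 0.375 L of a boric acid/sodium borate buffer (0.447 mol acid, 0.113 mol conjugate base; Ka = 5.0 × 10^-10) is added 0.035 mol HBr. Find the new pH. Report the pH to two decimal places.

Added H+ converts B(OH)4- to B(OH)3: B(OH)3 → 0.482 mol, B(OH)4- → 0.078 mol.
pKa = −log(5.0 × 10^-10) = 9.301
Henderson–Hasselbalch with mole ratio 0.078/0.482: pH = 9.301 + (-0.791)

pH = 8.51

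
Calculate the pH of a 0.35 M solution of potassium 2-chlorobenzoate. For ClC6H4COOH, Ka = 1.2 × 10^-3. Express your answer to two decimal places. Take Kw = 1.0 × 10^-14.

ClC6H4COO- is the conjugate base of the weak acid ClC6H4COOH.
Kb = Kw/Ka = 1.0×10^-14 / 1.2 × 10^-3 = 8.33 × 10^-12
From the ICE table, Kb = x²/(0.35 − x) = 8.33 × 10^-12.
Assume x ≪ 0.35: x ≈ √(8.33 × 10^-12 × 0.35) = 1.71 × 10^-6 M
pOH = −log(1.71 × 10^-6) = 5.77; pH = 14.00 − 5.77 = 8.23

pH = 8.23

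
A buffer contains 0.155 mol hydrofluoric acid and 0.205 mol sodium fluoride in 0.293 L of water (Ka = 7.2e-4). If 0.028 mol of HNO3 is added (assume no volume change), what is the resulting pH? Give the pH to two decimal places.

After neutralization: n(HF) = 0.183 mol, n(F-) = 0.177 mol.
pKa = −log(7.2 × 10^-4) = 3.143
Henderson–Hasselbalch with mole ratio 0.177/0.183: pH = 3.143 + (-0.014)

pH = 3.13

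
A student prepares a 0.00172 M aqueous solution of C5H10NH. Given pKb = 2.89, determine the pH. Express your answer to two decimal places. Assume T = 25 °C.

C5H10NH + H2O ⇌ C5H10NH2+ + OH-
Kb = 10^(−2.89) = 1.29 × 10^-3
From the ICE table, Kb = x²/(0.00172 − x) = 1.29 × 10^-3.
The 5% rule fails; solving x² + Kb·x − Kb·C₀ = 0 exactly:
x = (−Kb + √(Kb² + 4·Kb·C₀))/2 = 9.78 × 10^-4 M
pOH = −log(9.78 × 10^-4) = 3.01; pH = 14.00 − 3.01 = 10.99

pH = 10.99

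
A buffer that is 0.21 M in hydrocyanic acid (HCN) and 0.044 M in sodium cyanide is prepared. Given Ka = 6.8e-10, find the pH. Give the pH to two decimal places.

pKa = −log(6.8 × 10^-10) = 9.167
pH = pKa + log([A⁻]/[HA]) = 9.167 + log(0.044/0.21)
pH = 9.167 + (-0.679) = 8.49

pH = 8.49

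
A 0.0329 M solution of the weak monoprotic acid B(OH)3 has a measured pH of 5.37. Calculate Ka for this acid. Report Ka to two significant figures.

[H+] = 10^(-5.37) = 4.27 × 10^-6 M
At equilibrium [HA] = 0.0329 − 4.27 × 10^-6 = 3.29 × 10^-2 M
Ka = [H+][A-]/[HA] = (4.27 × 10^-6)² / 3.29 × 10^-2 = 5.5 × 10^-10

Ka = 5.5 × 10^-10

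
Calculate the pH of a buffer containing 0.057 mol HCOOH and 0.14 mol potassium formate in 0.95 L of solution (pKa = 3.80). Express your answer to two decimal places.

Henderson–Hasselbalch: pH = pKa + log([HCOO-]/[HCOOH]) = 3.80 + log(0.14/0.057)
pH = 3.80 + (+0.390) = 4.19

pH = 4.19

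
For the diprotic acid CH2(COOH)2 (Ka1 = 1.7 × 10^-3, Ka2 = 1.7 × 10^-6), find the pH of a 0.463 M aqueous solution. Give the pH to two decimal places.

pH = 1.57

Ka1 ≫ Ka2, so treat the first dissociation as the only significant source of H+.
Ka1 = x²/(0.463 − x) = 1.7 × 10^-3
Solving the quadratic: x = (−Ka1 + √(Ka1² + 4·Ka1·C₀))/2 = 2.72 × 10^-2 M
pH = −log(2.72 × 10^-2) = 1.57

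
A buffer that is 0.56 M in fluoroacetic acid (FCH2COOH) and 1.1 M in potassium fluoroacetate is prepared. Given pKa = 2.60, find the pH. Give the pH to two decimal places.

pH = pKa + log([A⁻]/[HA]) = 2.60 + log(1.1/0.56)
pH = 2.60 + (+0.293) = 2.89

pH = 2.89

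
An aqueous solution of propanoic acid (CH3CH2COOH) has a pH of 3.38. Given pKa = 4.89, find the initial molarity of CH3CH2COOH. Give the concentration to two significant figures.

[H+] = 10^(-3.38) = 4.17 × 10^-4 M = x
Ka = 10^(−4.89) = 1.29 × 10^-5
Ka = x²/(C₀ − x) ⇒ C₀ = x + x²/Ka
C₀ = 4.17 × 10^-4 + (4.17 × 10^-4)²/(1.29 × 10^-5) = 1.39 × 10^-2 M

C₀ = 1.4 × 10^-2 M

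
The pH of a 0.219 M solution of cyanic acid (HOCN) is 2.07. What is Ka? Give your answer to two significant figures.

Ka = 3.4 × 10^-4

[H+] = 10^(-2.07) = 8.51 × 10^-3 M
At equilibrium [HA] = 0.219 − 8.51 × 10^-3 = 2.10 × 10^-1 M
Ka = [H+][A-]/[HA] = (8.51 × 10^-3)² / 2.10 × 10^-1 = 3.4 × 10^-4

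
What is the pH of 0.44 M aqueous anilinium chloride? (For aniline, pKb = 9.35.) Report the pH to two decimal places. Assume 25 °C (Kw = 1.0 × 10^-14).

C6H5NH3+ is the conjugate acid of the weak base C6H5NH2.
Kb = 10^(−9.35) = 4.47 × 10^-10
Ka = Kw/Kb = 1.0×10^-14 / 4.47 × 10^-10 = 2.24 × 10^-5
From the ICE table, Ka = [H+]²/(0.44 − [H+]) = 2.24 × 10^-5.
Neglecting [H+] in the denominator: [H+] = √(2.24 × 10^-5 × 0.44) = 3.14 × 10^-3 M
pH = −log(3.14 × 10^-3) = 2.50

pH = 2.50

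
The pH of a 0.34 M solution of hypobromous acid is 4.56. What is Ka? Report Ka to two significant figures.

Ka = 2.2 × 10^-9

[H+] = 10^(-4.56) = 2.75 × 10^-5 M
At equilibrium [HA] = 0.34 − 2.75 × 10^-5 = 3.40 × 10^-1 M
Ka = [H+][A-]/[HA] = (2.75 × 10^-5)² / 3.40 × 10^-1 = 2.2 × 10^-9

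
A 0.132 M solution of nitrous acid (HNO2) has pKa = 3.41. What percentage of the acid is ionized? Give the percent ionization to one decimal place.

5.3%

HNO2 ⇌ NO2- + H+; let x = [H+] at equilibrium.
Ka = 10^(−3.41) = 3.89 × 10^-4
Ka = x²/(C₀ − x); solving the quadratic gives x = 6.97 × 10^-3 M.
Fraction ionized = 6.97 × 10^-3 / 0.132 = 0.0528 → 5.3%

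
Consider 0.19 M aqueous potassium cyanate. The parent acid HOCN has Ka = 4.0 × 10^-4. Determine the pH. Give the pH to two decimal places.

OCN- is the conjugate base of the weak acid HOCN.
Kb = Kw/Ka = 1.0×10^-14 / 4.0 × 10^-4 = 2.50 × 10^-11
From the ICE table, Kb = [OH-]²/(0.19 − [OH-]) = 2.50 × 10^-11.
Neglecting [OH-] in the denominator: [OH-] = √(2.50 × 10^-11 × 0.19) = 2.18 × 10^-6 M
Check: 0.0011% ionized — well under 5%, approximation valid.
pOH = −log(2.18 × 10^-6) = 5.66; pH = 14.00 − 5.66 = 8.34

pH = 8.34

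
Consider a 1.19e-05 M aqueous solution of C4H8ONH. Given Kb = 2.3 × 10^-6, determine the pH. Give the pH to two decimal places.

C4H8ONH + H2O ⇌ C4H8ONH2+ + OH-
From the ICE table, Kb = [OH-]²/(1.19e-05 − [OH-]) = 2.3 × 10^-6.
The 5% rule fails; solving [OH-]² + Kb·[OH-] − Kb·C₀ = 0 exactly:
[OH-] = [−2.3e-06 + √(2.3e-06² + 1.09e-10)]/2 = 4.21 × 10^-6 M
pOH = 5.38, so pH = 14.00 − pOH = 8.62

pH = 8.62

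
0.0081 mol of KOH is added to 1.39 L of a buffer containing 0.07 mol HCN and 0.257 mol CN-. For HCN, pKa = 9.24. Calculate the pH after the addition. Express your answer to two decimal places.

pH = 9.87

OH- converts HCN to CN-: HCN → 0.0619 mol, CN- → 0.265 mol.
pH = pKa + log([A⁻]/[HA]) = 9.24 + log(0.265/0.0619) = 9.24 +0.632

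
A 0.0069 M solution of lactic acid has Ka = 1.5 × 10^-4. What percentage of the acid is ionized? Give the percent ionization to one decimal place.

CH3CH(OH)COOH ⇌ CH3CH(OH)COO- + H+; let x = [H+] at equilibrium.
Solve x² + 0.00015x − 1.03e-06 = 0 → x = 9.45 × 10^-4 M
Fraction ionized = 9.45 × 10^-4 / 0.0069 = 0.1370 → 13.7%

13.7%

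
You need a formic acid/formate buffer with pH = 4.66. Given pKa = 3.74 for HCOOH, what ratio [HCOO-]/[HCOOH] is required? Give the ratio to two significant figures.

pH = pKa + log(r) ⇒ log(r) = 4.66 − 3.74 = +0.92
r = [HCOO-]/[HCOOH] = 10^(+0.92) = 8.32

ratio = 8.3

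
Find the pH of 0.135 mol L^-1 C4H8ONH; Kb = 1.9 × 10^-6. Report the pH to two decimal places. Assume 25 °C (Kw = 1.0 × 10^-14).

C4H8ONH + H2O ⇌ C4H8ONH2+ + OH-
Kb = [OH-]²/(0.135 − [OH-]) = 1.9 × 10^-6
Neglecting [OH-] in the denominator: [OH-] = √(1.9 × 10^-6 × 0.135) = 5.06 × 10^-4 M
pOH = 3.30, so pH = 14.00 − pOH = 10.70

pH = 10.70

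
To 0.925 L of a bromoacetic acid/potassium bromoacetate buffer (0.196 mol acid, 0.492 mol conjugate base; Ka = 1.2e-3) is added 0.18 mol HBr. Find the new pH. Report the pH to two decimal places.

Added H+ converts BrCH2COO- to BrCH2COOH: BrCH2COOH → 0.376 mol, BrCH2COO- → 0.312 mol.
pKa = −log(1.2 × 10^-3) = 2.921
Henderson–Hasselbalch with mole ratio 0.312/0.376: pH = 2.921 + (-0.081)

pH = 2.84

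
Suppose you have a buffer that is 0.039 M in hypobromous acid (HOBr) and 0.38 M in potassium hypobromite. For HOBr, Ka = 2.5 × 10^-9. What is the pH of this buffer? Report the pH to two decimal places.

pH = 9.59

pKa = −log(2.5 × 10^-9) = 8.602
Using pH = pKa + log([base]/[acid]) with [base]/[acid] = 0.38/0.039:
pH = 8.602 + (+0.989) = 9.59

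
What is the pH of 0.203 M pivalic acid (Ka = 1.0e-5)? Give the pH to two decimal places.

(CH3)3CCOOH ⇌ (CH3)3CCOO- + H+
Let x = [H+] at equilibrium. Ka = x²/(0.203 − x).
Since Ka ≪ C₀, x ≈ √(Ka·C₀) = 1.42 × 10^-3 M.
pH = −log(1.42 × 10^-3) = 2.85

pH = 2.85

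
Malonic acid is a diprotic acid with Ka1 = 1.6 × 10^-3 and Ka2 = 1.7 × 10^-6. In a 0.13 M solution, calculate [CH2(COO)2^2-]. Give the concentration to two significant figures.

1.7 × 10^-6 M

First ionization gives [H+] ≈ [CH2(COOH)COO-] = 1.36 × 10^-2 M.
Second step: Ka2 = [H+][CH2(COO)2^2-]/[CH2(COOH)COO-] ≈ [CH2(COO)2^2-] (since [H+] ≈ [CH2(COOH)COO-]).
So [CH2(COO)2^2-] ≈ Ka2.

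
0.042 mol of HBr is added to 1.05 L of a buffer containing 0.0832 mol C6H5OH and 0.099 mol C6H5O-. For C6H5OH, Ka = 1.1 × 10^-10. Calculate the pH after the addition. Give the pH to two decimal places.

pH = 9.62

After neutralization: n(C6H5OH) = 0.125 mol, n(C6H5O-) = 0.057 mol.
pKa = −log(1.1 × 10^-10) = 9.959
Henderson–Hasselbalch with mole ratio 0.057/0.125: pH = 9.959 + (-0.341)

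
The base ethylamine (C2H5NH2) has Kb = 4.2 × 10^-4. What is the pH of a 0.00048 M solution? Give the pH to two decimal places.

C2H5NH2 + H2O ⇌ C2H5NH3+ + OH-
Kb = [OH-]²/(0.00048 − [OH-]) = 4.2 × 10^-4
[OH-] is not negligible relative to C₀; solve [OH-]² + 0.00042·[OH-] − 2.02e-07 = 0.
[OH-] = [−0.00042 + √(0.00042² + 8.06e-07)]/2 = 2.86 × 10^-4 M
pOH = 3.54, so pH = 14.00 − pOH = 10.46

pH = 10.46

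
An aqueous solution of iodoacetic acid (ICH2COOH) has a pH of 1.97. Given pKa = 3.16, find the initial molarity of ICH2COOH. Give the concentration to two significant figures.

C₀ = 1.8 × 10^-1 M

[H+] = 10^(-1.97) = 1.07 × 10^-2 M = x
Ka = 10^(−3.16) = 6.92 × 10^-4
Ka = x²/(C₀ − x) ⇒ C₀ = x + x²/Ka
C₀ = 1.07 × 10^-2 + (1.07 × 10^-2)²/(6.92 × 10^-4) = 1.76 × 10^-1 M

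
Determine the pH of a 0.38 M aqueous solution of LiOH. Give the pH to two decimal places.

pH = 13.58

LiOH is a strong base; [OH-] = 0.38 M.
pOH = -log(0.38) = 0.42
pH = 14.00 - 0.42 = 13.58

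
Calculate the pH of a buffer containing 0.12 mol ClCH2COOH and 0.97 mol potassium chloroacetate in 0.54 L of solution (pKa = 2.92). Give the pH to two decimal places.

Using pH = pKa + log([base]/[acid]) with [base]/[acid] = 0.97/0.12:
pH = 2.92 + (+0.908) = 3.83

pH = 3.83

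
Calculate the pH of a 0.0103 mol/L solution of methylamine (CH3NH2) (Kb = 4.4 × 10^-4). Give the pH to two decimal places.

pH = 11.28

CH3NH2 + H2O ⇌ CH3NH3+ + OH-
From the ICE table, Kb = [OH-]²/(0.0103 − [OH-]) = 4.4 × 10^-4.
Here C₀/Kb ≈ 23.4, so the small-[OH-] approximation fails. Use the quadratic:
[OH-] = (−Kb + √(Kb² + 4·Kb·C₀))/2 = 1.92 × 10^-3 M
pOH = −log(1.92 × 10^-3) = 2.72; pH = 14.00 − 2.72 = 11.28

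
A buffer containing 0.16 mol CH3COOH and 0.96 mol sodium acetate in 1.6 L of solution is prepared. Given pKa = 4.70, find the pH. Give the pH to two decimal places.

pH = 5.48

pH = pKa + log([A⁻]/[HA]) = 4.70 + log(0.96/0.16)
pH = 4.70 + (+0.778) = 5.48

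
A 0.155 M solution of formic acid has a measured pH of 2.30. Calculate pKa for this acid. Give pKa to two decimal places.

[H+] = 10^(-2.30) = 5.01 × 10^-3 M
At equilibrium [HA] = 0.155 − 5.01 × 10^-3 = 1.50 × 10^-1 M
Ka = [H+][A-]/[HA] = (5.01 × 10^-3)² / 1.50 × 10^-1 = 1.67 × 10^-4
pKa = -log(1.67 × 10^-4) = 3.78

pKa = 3.78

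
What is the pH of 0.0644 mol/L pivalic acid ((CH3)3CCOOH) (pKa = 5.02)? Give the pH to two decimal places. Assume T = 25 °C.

(CH3)3CCOOH ⇌ (CH3)3CCOO- + H+
Ka = 10^(−5.02) = 9.55 × 10^-6
From the ICE table, Ka = [H+]²/(0.0644 − [H+]) = 9.55 × 10^-6.
Neglecting [H+] in the denominator: [H+] = √(9.55 × 10^-6 × 0.0644) = 7.84 × 10^-4 M
Check: 1.2% ionized — well under 5%, approximation valid.
pH = −log(7.84 × 10^-4) = 3.11

pH = 3.11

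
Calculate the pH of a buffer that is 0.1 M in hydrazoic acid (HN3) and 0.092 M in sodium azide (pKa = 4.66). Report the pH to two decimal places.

pH = 4.62

pH = pKa + log([A⁻]/[HA]) = 4.66 + log(0.092/0.1)
pH = 4.66 + (-0.036) = 4.62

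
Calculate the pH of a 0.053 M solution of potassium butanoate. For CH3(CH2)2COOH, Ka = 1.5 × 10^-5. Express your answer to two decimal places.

CH3(CH2)2COO- is the conjugate base of the weak acid CH3(CH2)2COOH.
Kb = Kw/Ka = 1.0×10^-14 / 1.5 × 10^-5 = 6.67 × 10^-10
From the ICE table, Kb = x²/(0.053 − x) = 6.67 × 10^-10.
Neglecting x in the denominator: x = √(6.67 × 10^-10 × 0.053) = 5.95 × 10^-6 M
Check: 0.011% ionized — well under 5%, approximation valid.
pOH = 5.23, so pH = 14.00 − pOH = 8.77

pH = 8.77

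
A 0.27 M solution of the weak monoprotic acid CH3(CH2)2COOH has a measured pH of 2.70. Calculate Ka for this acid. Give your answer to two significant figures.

[H+] = 10^(-2.70) = 2.00 × 10^-3 M
At equilibrium [HA] = 0.27 − 2.00 × 10^-3 = 2.68 × 10^-1 M
Ka = [H+][A-]/[HA] = (2.00 × 10^-3)² / 2.68 × 10^-1 = 1.5 × 10^-5

Ka = 1.5 × 10^-5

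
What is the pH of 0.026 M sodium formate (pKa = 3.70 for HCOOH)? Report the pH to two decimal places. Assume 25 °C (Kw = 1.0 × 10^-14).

pH = 8.06

HCOO- is the conjugate base of the weak acid HCOOH.
Ka = 10^(−3.70) = 2.00 × 10^-4
Kb = Kw/Ka = 1.0×10^-14 / 2.00 × 10^-4 = 5.00 × 10^-11
Kb = [OH-]²/(0.026 − [OH-]) = 5.00 × 10^-11
Assume [OH-] ≪ 0.026: [OH-] ≈ √(5.00 × 10^-11 × 0.026) = 1.14 × 10^-6 M
pOH = 5.94, so pH = 14.00 − pOH = 8.06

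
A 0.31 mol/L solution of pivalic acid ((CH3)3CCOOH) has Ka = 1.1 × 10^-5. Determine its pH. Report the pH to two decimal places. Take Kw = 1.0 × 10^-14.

(CH3)3CCOOH ⇌ (CH3)3CCOO- + H+
From the ICE table, Ka = x²/(0.31 − x) = 1.1 × 10^-5.
Assume x ≪ 0.31: x ≈ √(1.1 × 10^-5 × 0.31) = 1.85 × 10^-3 M
Check: 0.6% ionized — well under 5%, approximation valid.
pH = −log(1.85 × 10^-3) = 2.73

pH = 2.73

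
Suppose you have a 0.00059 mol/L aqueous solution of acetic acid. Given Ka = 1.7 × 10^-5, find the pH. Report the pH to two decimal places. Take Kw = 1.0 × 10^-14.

CH3COOH ⇌ CH3COO- + H+
From the ICE table, Ka = x²/(0.00059 − x) = 1.7 × 10^-5.
The 5% rule fails; solving x² + Ka·x − Ka·C₀ = 0 exactly:
x = [−1.7e-05 + √(1.7e-05² + 4.01e-08)]/2 = 9.20 × 10^-5 M
pH = −log(9.20 × 10^-5) = 4.04

pH = 4.04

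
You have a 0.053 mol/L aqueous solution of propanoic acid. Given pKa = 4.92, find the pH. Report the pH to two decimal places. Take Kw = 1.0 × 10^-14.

pH = 3.10

CH3CH2COOH ⇌ CH3CH2COO- + H+
Ka = 10^(−4.92) = 1.20 × 10^-5
Ka = [H+]²/(0.053 − [H+]) = 1.20 × 10^-5
Assume [H+] ≪ 0.053: [H+] ≈ √(1.20 × 10^-5 × 0.053) = 7.97 × 10^-4 M
Check: 1.5% ionized — well under 5%, approximation valid.
pH = −log(7.97 × 10^-4) = 3.10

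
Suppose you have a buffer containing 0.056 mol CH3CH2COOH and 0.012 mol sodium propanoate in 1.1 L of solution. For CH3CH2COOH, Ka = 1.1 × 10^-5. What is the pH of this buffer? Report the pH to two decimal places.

pKa = −log(1.1 × 10^-5) = 4.959
Henderson–Hasselbalch: pH = pKa + log([CH3CH2COO-]/[CH3CH2COOH]) = 4.959 + log(0.012/0.056)
pH = 4.959 + (-0.669) = 4.29

pH = 4.29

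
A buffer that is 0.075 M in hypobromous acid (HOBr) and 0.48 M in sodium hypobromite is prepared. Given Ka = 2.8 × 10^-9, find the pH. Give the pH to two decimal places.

pKa = −log(2.8 × 10^-9) = 8.553
Using pH = pKa + log([base]/[acid]) with [base]/[acid] = 0.48/0.075:
pH = 8.553 + (+0.806) = 9.36

pH = 9.36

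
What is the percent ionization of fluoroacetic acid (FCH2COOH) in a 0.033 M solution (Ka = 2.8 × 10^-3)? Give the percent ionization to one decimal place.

FCH2COOH ⇌ FCH2COO- + H+; let x = [H+] at equilibrium.
Ka = x²/(C₀ − x); solving the quadratic gives x = 8.31 × 10^-3 M.
Fraction ionized = 8.31 × 10^-3 / 0.033 = 0.2518 → 25.2%

25.2%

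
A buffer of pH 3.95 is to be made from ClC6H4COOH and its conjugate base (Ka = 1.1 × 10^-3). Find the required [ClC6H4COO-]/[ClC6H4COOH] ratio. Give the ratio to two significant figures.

ratio = 9.8

pKa = -log(1.1 × 10^-3) = 2.959
pH = pKa + log(r) ⇒ log(r) = 3.95 − 2.959 = +0.991
r = [ClC6H4COO-]/[ClC6H4COOH] = 10^(+0.991) = 9.79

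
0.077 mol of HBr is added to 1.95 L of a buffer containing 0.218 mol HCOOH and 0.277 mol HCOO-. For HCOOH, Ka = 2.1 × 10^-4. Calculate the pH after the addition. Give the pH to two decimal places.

pH = 3.51

After neutralization: n(HCOOH) = 0.295 mol, n(HCOO-) = 0.2 mol.
pKa = −log(2.1 × 10^-4) = 3.678
pH = pKa + log([A⁻]/[HA]) = 3.678 + log(0.2/0.295) = 3.678 -0.169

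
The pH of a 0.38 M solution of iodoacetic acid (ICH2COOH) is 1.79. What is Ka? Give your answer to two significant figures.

Ka = 7.2 × 10^-4

[H+] = 10^(-1.79) = 1.62 × 10^-2 M
At equilibrium [HA] = 0.38 − 1.62 × 10^-2 = 3.64 × 10^-1 M
Ka = [H+][A-]/[HA] = (1.62 × 10^-2)² / 3.64 × 10^-1 = 7.2 × 10^-4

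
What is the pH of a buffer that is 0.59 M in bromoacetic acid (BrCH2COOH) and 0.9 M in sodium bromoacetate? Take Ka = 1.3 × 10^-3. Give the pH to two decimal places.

pH = 3.07

pKa = −log(1.3 × 10^-3) = 2.886
Henderson–Hasselbalch: pH = pKa + log([BrCH2COO-]/[BrCH2COOH]) = 2.886 + log(0.9/0.59)
pH = 2.886 + (+0.183) = 3.07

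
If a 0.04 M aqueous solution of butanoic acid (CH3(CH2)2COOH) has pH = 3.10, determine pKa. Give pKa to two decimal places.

pKa = 4.79

[H+] = 10^(-3.10) = 7.94 × 10^-4 M
At equilibrium [HA] = 0.04 − 7.94 × 10^-4 = 3.92 × 10^-2 M
Ka = [H+][A-]/[HA] = (7.94 × 10^-4)² / 3.92 × 10^-2 = 1.61 × 10^-5
pKa = -log(1.61 × 10^-5) = 4.79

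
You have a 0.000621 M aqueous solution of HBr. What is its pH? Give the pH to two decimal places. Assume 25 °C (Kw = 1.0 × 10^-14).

pH = 3.21

HBr is a strong acid and dissociates completely, so [H+] = 0.000621 M.
pH = -log(0.000621) = 3.21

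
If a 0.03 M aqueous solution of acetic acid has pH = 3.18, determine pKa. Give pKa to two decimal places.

[H+] = 10^(-3.18) = 6.61 × 10^-4 M
At equilibrium [HA] = 0.03 − 6.61 × 10^-4 = 2.93 × 10^-2 M
Ka = [H+][A-]/[HA] = (6.61 × 10^-4)² / 2.93 × 10^-2 = 1.49 × 10^-5
pKa = -log(1.49 × 10^-5) = 4.83

pKa = 4.83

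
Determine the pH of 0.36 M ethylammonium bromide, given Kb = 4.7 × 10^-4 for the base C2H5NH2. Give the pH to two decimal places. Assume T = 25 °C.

C2H5NH3+ is the conjugate acid of the weak base C2H5NH2.
Ka = Kw/Kb = 1.0×10^-14 / 4.7 × 10^-4 = 2.13 × 10^-11
From the ICE table, Ka = x²/(0.36 − x) = 2.13 × 10^-11.
Assume x ≪ 0.36: x ≈ √(2.13 × 10^-11 × 0.36) = 2.77 × 10^-6 M
Check: 0.00077% ionized — well under 5%, approximation valid.
pH = −log[H+] = −log(2.77 × 10^-6) = 5.56

pH = 5.56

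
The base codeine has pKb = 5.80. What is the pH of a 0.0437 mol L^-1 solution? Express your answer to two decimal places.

C18H21NO3 + H2O ⇌ C18H22NO3+ + OH-
Kb = 10^(−5.80) = 1.58 × 10^-6
Let x = [OH-] at equilibrium. Kb = x²/(0.0437 − x).
Since Kb ≪ C₀, x ≈ √(Kb·C₀) = 2.63 × 10^-4 M.
pOH = −log(2.63 × 10^-4) = 3.58; pH = 14.00 − 3.58 = 10.42

pH = 10.42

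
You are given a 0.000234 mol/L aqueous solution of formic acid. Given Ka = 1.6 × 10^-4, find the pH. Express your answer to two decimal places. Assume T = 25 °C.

HCOOH ⇌ HCOO- + H+
Ka = [H+]²/(0.000234 − [H+]) = 1.6 × 10^-4
Here C₀/Ka ≈ 1.46, so the small-[H+] approximation fails. Use the quadratic:
[H+] = [−0.00016 + √(0.00016² + 1.5e-07)]/2 = 1.29 × 10^-4 M
pH = −log(1.29 × 10^-4) = 3.89

pH = 3.89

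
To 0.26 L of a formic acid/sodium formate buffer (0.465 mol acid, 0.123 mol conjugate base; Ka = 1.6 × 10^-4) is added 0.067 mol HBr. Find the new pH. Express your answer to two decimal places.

pH = 2.82

Added H+ converts HCOO- to HCOOH: HCOOH → 0.532 mol, HCOO- → 0.056 mol.
pKa = −log(1.6 × 10^-4) = 3.796
pH = pKa + log([A⁻]/[HA]) = 3.796 + log(0.056/0.532) = 3.796 -0.978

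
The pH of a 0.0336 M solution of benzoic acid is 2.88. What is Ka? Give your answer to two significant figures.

Ka = 5.4 × 10^-5

[H+] = 10^(-2.88) = 1.32 × 10^-3 M
At equilibrium [HA] = 0.0336 − 1.32 × 10^-3 = 3.23 × 10^-2 M
Ka = [H+][A-]/[HA] = (1.32 × 10^-3)² / 3.23 × 10^-2 = 5.4 × 10^-5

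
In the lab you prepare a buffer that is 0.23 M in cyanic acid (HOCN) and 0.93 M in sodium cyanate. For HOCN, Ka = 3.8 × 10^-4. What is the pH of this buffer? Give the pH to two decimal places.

pKa = −log(3.8 × 10^-4) = 3.420
Using pH = pKa + log([base]/[acid]) with [base]/[acid] = 0.93/0.23:
pH = 3.420 + (+0.607) = 4.03

pH = 4.03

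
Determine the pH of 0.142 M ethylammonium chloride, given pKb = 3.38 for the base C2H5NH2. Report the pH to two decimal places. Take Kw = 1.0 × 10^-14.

pH = 5.73

C2H5NH3+ is the conjugate acid of the weak base C2H5NH2.
Kb = 10^(−3.38) = 4.17 × 10^-4
Ka = Kw/Kb = 1.0×10^-14 / 4.17 × 10^-4 = 2.40 × 10^-11
Ka = x²/(0.142 − x) = 2.40 × 10^-11
Assume x ≪ 0.142: x ≈ √(2.40 × 10^-11 × 0.142) = 1.85 × 10^-6 M
pH = −log(1.85 × 10^-6) = 5.73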